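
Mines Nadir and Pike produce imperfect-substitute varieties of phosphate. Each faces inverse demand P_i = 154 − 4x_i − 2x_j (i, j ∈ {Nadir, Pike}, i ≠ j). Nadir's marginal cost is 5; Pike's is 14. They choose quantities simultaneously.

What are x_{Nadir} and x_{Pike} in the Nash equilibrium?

Mine Nadir's profit: π = x_{Nadir}(154 − 4x_{Nadir} − 2x_{Pike}) − 5x_{Nadir}.
∂π/∂x_{Nadir} = 149 − 8x_{Nadir} − 2x_{Pike} = 0 ⇒ x_{Nadir} = 18.625 − 0.25x_{Pike}.
Similarly x_{Pike} = 17.5 − 0.25x_{Nadir}.
Plugging x_{Pike} into Nadir's best response: x_{Nadir} = 18.625 − 0.25(17.5 − 0.25x_{Nadir}) ⇒ 0.9375x_{Nadir} = 14.25, so x_{Nadir} = 15.2.
Then x_{Pike} = 17.5 − 0.25·15.2 = 13.7.

15.2, 13.7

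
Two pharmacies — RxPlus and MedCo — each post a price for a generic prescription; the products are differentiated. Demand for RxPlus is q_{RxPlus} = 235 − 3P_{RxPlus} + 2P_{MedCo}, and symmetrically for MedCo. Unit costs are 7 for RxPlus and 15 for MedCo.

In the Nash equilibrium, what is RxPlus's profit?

RxPlus's profit: π = (P_{RxPlus} − 7)(235 − 3P_{RxPlus} + 2P_{MedCo}).
∂π/∂P_{RxPlus} = 256 − 6P_{RxPlus} + 2P_{MedCo} = 0 ⇒ P_{RxPlus} = 128/3 + (1/3)P_{MedCo}.
Similarly P_{MedCo} = 140/3 + (1/3)P_{RxPlus}.
Plugging P_{MedCo} into RxPlus's best response: P_{RxPlus} = 128/3 + (1/3)(140/3 + (1/3)P_{RxPlus}) ⇒ (8/9)P_{RxPlus} = 524/9, so P_{RxPlus} = 65.5.
Then P_{MedCo} = 140/3 + (1/3)·65.5 = 68.5.
q_{RxPlus} = 235 − 3·65.5 + 2·68.5 = 175.5.
Profit = (65.5 − 7)·175.5 = 10266.75.

10266.75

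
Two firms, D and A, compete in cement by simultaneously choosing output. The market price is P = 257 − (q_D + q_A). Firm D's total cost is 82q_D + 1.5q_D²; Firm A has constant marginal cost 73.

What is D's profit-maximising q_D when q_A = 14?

Firm D's profit: π = q_D(257 − (q_D + q_A)) − 82q_D − 1.5q_D².
∂π/∂q_D = 175 − 5q_D − q_A = 0, so q_D = 35 − 0.2q_A.
At q_A = 14: q_D = 35 − 0.2·14 = 32.2.

32.2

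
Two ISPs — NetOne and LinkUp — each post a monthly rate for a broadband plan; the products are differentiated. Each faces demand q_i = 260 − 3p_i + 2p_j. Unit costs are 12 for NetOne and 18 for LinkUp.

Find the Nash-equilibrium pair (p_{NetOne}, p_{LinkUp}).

75.125, 77.375

NetOne's profit: π = (p_{NetOne} − 12)(260 − 3p_{NetOne} + 2p_{LinkUp}).
∂π/∂p_{NetOne} = 296 − 6p_{NetOne} + 2p_{LinkUp} = 0 ⇒ p_{NetOne} = 148/3 + (1/3)p_{LinkUp}.
Similarly p_{LinkUp} = 157/3 + (1/3)p_{NetOne}.
Solving the two reaction functions simultaneously: (1 − (1/3)(1/3))p_{NetOne} = 148/3 + (1/3)·(157/3), so (8/9)p_{NetOne} = 601/9 and p_{NetOne} = 75.125.
Then p_{LinkUp} = 157/3 + (1/3)·75.125 = 77.375.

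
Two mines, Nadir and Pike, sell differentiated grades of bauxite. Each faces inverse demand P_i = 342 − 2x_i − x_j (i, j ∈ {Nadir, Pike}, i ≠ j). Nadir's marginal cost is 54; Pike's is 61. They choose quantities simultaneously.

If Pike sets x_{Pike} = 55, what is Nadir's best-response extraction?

Mine Nadir's profit: π = x_{Nadir}(342 − 2x_{Nadir} − x_{Pike}) − 54x_{Nadir}.
∂π/∂x_{Nadir} = 288 − 4x_{Nadir} − x_{Pike} = 0 ⇒ x_{Nadir} = 72 − 0.25x_{Pike}.
At x_{Pike} = 55: x_{Nadir} = 72 − 0.25·55 = 58.25.

58.25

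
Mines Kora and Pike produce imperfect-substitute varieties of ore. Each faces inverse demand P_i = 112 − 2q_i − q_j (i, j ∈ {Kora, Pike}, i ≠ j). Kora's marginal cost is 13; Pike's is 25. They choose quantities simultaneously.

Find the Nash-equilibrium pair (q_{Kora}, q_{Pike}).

20.6, 16.6

Mine Kora's profit: π = q_{Kora}(112 − 2q_{Kora} − q_{Pike}) − 13q_{Kora}.
∂π/∂q_{Kora} = 99 − 4q_{Kora} − q_{Pike} = 0 ⇒ q_{Kora} = 24.75 − 0.25q_{Pike}.
Similarly q_{Pike} = 21.75 − 0.25q_{Kora}.
Solving the two reaction functions simultaneously: (1 − (−0.25)(−0.25))q_{Kora} = 24.75 − 0.25·21.75, so 0.9375q_{Kora} = 19.3125 and q_{Kora} = 20.6.
Then q_{Pike} = 21.75 − 0.25·20.6 = 16.6.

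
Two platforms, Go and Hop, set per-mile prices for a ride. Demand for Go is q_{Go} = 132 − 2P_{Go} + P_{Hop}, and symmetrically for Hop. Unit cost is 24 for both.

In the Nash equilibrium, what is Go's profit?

Go's profit: π = (P_{Go} − 24)(132 − 2P_{Go} + P_{Hop}).
∂π/∂P_{Go} = 180 − 4P_{Go} + P_{Hop} = 0 ⇒ P_{Go} = 45 + 0.25P_{Hop}.
Setting P_{Go} = P_{Hop} in the reaction function: P_{Go} = 45 + 0.25P_{Go}, so P_{Go} = 45 / 0.75 = 60.
q_{Go} = 132 − 2·60 + 60 = 72.
Profit = (60 − 24)·72 = 2592.

2592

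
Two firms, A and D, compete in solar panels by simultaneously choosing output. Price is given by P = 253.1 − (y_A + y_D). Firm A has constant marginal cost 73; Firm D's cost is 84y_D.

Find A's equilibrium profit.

4057.69

Firm A's profit: π = y_A(253.1 − (y_A + y_D)) − 73y_A.
∂π/∂y_A = 180.1 − 2y_A − y_D = 0, so y_A = 90.05 − 0.5y_D.
By the same steps for D: y_D = 84.55 − 0.5y_A.
Plugging y_D into A's best response: y_A = 90.05 − 0.5(84.55 − 0.5y_A) ⇒ 0.75y_A = 47.775, so y_A = 63.7.
Then y_D = 84.55 − 0.5·63.7 = 52.7.
Price P = 253.1 − 116.4 = 136.7.
A's profit: (136.7 − 73)·63.7 = 4057.69.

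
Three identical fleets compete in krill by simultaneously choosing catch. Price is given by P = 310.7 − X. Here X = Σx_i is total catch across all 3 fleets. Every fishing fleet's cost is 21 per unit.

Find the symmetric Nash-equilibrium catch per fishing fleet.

A representative fishing fleet's profit is π_i = x_i(310.7 − X) − 21x_i, with X = x_i + Σ_{j≠i} x_j.
First-order condition: 289.7 − 2x_i − Σ_{j≠i} x_j = 0.
With identical fishing fleets, set every x_j = x: then 289.7 − 2x − 2x = 0, i.e. x = 289.7/4 = 72.425.

72.425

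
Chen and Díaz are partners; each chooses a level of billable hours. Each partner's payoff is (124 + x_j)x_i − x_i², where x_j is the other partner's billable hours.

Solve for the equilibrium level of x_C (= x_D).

124

Chen's payoff is (124 + x_D)x_C − x_C².
∂π/∂x_C = 124 + x_D − 2x_C = 0, so x_C = 62 + 0.5x_D.
By symmetry x_D = x_C; substituting into the reaction function, 0.5x_C = 62 and x_C = 124.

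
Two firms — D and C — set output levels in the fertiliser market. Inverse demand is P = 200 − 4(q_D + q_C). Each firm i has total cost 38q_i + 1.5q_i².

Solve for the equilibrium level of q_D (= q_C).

10.8

Firm D's profit: π = q_D(200 − 4(q_D + q_C)) − 38q_D − 1.5q_D².
∂π/∂q_D = 162 − 11q_D − 4q_C = 0, so q_D = 162/11 − (4/11)q_C.
The game is symmetric, so in equilibrium q_C = q_D: the reaction function gives (15/11)q_D = 162/11, hence q_D = 10.8.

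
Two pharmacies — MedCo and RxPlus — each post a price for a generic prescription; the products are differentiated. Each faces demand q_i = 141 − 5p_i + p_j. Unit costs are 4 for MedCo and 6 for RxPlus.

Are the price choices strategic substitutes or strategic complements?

MedCo's profit: π = (p_{MedCo} − 4)(141 − 5p_{MedCo} + p_{RxPlus}).
∂π/∂p_{MedCo} = 161 − 10p_{MedCo} + p_{RxPlus} = 0 ⇒ p_{MedCo} = 16.1 + 0.1p_{RxPlus}.
The best-response slope dp_{MedCo}/dp_{RxPlus} = 0.1 > 0: the reaction function is upward-sloping, so the choices are strategic complements.

strategic complements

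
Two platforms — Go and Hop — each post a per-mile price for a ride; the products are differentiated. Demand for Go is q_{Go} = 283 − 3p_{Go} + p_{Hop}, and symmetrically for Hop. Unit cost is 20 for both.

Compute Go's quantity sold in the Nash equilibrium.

Go's profit: π = (p_{Go} − 20)(283 − 3p_{Go} + p_{Hop}).
∂π/∂p_{Go} = 343 − 6p_{Go} + p_{Hop} = 0 ⇒ p_{Go} = 343/6 + (1/6)p_{Hop}.
The game is symmetric, so in equilibrium p_{Hop} = p_{Go}: the reaction function gives (5/6)p_{Go} = 343/6, hence p_{Go} = 68.6.
q_{Go} = 283 − 3·68.6 + 68.6 = 145.8.

145.8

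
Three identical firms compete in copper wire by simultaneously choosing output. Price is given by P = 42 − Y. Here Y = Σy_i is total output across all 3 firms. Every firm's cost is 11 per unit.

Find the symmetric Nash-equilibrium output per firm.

7.75

A representative firm's profit is π_i = y_i(42 − Y) − 11y_i, with Y = y_i + Σ_{j≠i} y_j.
First-order condition: 31 − 2y_i − Σ_{j≠i} y_j = 0.
With identical firms, set every y_j = y: then 31 − 2y − 2y = 0, i.e. y = 31/4 = 7.75.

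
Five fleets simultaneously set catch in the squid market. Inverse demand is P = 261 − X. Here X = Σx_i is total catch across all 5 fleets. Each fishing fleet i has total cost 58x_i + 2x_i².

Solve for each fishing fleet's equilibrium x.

A representative fishing fleet's profit is π_i = x_i(261 − X) − 58x_i − 2x_i², with X = x_i + Σ_{j≠i} x_j.
First-order condition: 203 − 6x_i − Σ_{j≠i} x_j = 0.
With identical fishing fleets, set every x_j = x: then 203 − 6x − 4x = 0, i.e. x = 203/10 = 20.3.

20.3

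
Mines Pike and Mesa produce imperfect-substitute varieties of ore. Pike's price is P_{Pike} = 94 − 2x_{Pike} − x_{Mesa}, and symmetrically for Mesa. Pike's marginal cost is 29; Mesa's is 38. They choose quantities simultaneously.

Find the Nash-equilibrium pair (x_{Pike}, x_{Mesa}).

13.6, 10.6

Mine Pike's profit: π = x_{Pike}(94 − 2x_{Pike} − x_{Mesa}) − 29x_{Pike}.
∂π/∂x_{Pike} = 65 − 4x_{Pike} − x_{Mesa} = 0 ⇒ x_{Pike} = 16.25 − 0.25x_{Mesa}.
Similarly x_{Mesa} = 14 − 0.25x_{Pike}.
Substituting the second reaction function into the first: x_{Pike} = 16.25 − 0.25(14 − 0.25x_{Pike}), which gives 0.9375x_{Pike} = 12.75 ⇒ x_{Pike} = 13.6.
Then x_{Mesa} = 14 − 0.25·13.6 = 10.6.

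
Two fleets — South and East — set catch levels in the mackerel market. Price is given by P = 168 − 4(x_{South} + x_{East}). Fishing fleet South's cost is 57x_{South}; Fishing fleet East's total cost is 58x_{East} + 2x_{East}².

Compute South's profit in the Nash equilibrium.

497.29

Fishing fleet South's profit: π = x_{South}(168 − 4(x_{South} + x_{East})) − 57x_{South}.
∂π/∂x_{South} = 111 − 8x_{South} − 4x_{East} = 0, so x_{South} = 13.875 − 0.5x_{East}.
For East: ∂π/∂x_{East} = 110 − 12x_{East} − 4x_{South} = 0 ⇒ x_{East} = 55/6 − (1/3)x_{South}.
Plugging x_{East} into South's best response: x_{South} = 13.875 − 0.5(55/6 − (1/3)x_{South}) ⇒ (5/6)x_{South} = 223/24, so x_{South} = 11.15.
Then x_{East} = 55/6 − (1/3)·11.15 = 5.45.
Price P = 168 − 4·16.6 = 101.6.
South's profit: (101.6 − 57)·11.15 = 497.29.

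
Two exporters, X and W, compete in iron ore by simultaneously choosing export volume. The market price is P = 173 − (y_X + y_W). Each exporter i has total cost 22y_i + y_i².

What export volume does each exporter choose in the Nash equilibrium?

30.2

Exporter X's profit: π = y_X(173 − (y_X + y_W)) − 22y_X − y_X².
∂π/∂y_X = 151 − 4y_X − y_W = 0, so y_X = 37.75 − 0.25y_W.
The game is symmetric, so in equilibrium y_W = y_X: the reaction function gives 1.25y_X = 37.75, hence y_X = 30.2.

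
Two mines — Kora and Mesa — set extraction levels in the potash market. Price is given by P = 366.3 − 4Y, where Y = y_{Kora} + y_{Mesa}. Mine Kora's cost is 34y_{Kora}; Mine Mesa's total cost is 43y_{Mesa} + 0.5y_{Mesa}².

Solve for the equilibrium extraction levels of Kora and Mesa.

Mine Kora's profit: π = y_{Kora}(366.3 − 4(y_{Kora} + y_{Mesa})) − 34y_{Kora}.
∂π/∂y_{Kora} = 332.3 − 8y_{Kora} − 4y_{Mesa} = 0, so y_{Kora} = 41.5375 − 0.5y_{Mesa}.
For Mesa: ∂π/∂y_{Mesa} = 323.3 − 9y_{Mesa} − 4y_{Kora} = 0 ⇒ y_{Mesa} = 3233/90 − (4/9)y_{Kora}.
Solving the two reaction functions simultaneously: (1 − (−0.5)(−4/9))y_{Kora} = 41.5375 − 0.5·(3233/90), so (7/9)y_{Kora} = 3395/144 and y_{Kora} = 30.3125.
Then y_{Mesa} = 3233/90 − (4/9)·30.3125 = 22.45.

30.3125, 22.45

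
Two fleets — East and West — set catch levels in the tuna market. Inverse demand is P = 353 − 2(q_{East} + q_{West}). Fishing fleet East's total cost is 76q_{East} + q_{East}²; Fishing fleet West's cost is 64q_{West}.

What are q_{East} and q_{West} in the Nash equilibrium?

26.5, 59

Fishing fleet East's profit: π = q_{East}(353 − 2(q_{East} + q_{West})) − 76q_{East} − q_{East}².
∂π/∂q_{East} = 277 − 6q_{East} − 2q_{West} = 0, so q_{East} = 277/6 − (1/3)q_{West}.
For West: ∂π/∂q_{West} = 289 − 4q_{West} − 2q_{East} = 0 ⇒ q_{West} = 72.25 − 0.5q_{East}.
Solving the two reaction functions simultaneously: (1 − (−1/3)(−0.5))q_{East} = 277/6 − (1/3)·72.25, so (5/6)q_{East} = 265/12 and q_{East} = 26.5.
Then q_{West} = 72.25 − 0.5·26.5 = 59.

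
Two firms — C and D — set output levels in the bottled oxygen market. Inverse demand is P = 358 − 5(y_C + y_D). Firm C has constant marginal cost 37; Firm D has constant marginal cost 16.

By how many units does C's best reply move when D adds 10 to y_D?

-5

Firm C's profit: π = y_C(358 − 5(y_C + y_D)) − 37y_C.
∂π/∂y_C = 321 − 10y_C − 5y_D = 0, so y_C = 32.1 − 0.5y_D.
The reaction-function slope is −0.5, so a 10-unit rise in y_D moves y_C by −0.5 × 10 = −5. C's best response falls — the actions are strategic substitutes.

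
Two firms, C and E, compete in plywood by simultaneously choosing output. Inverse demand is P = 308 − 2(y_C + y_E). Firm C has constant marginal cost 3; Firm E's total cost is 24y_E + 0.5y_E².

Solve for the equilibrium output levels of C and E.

Firm C's profit: π = y_C(308 − 2(y_C + y_E)) − 3y_C.
∂π/∂y_C = 305 − 4y_C − 2y_E = 0, so y_C = 76.25 − 0.5y_E.
For E: ∂π/∂y_E = 284 − 5y_E − 2y_C = 0 ⇒ y_E = 56.8 − 0.4y_C.
Substituting the second reaction function into the first: y_C = 76.25 − 0.5(56.8 − 0.4y_C), which gives 0.8y_C = 47.85 ⇒ y_C = 59.8125.
Then y_E = 56.8 − 0.4·59.8125 = 32.875.

59.8125, 32.875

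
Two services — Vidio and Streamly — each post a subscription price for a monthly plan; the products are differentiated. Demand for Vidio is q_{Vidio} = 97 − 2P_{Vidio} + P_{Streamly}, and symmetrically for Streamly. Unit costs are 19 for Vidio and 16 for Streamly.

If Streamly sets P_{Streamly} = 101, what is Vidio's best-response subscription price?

Vidio's profit: π = (P_{Vidio} − 19)(97 − 2P_{Vidio} + P_{Streamly}).
∂π/∂P_{Vidio} = 135 − 4P_{Vidio} + P_{Streamly} = 0 ⇒ P_{Vidio} = 33.75 + 0.25P_{Streamly}.
At P_{Streamly} = 101: P_{Vidio} = 33.75 + 0.25·101 = 59.

59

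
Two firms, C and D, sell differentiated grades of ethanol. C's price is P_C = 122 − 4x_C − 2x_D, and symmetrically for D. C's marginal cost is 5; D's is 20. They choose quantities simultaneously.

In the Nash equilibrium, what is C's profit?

595.36

Firm C's profit: π = x_C(122 − 4x_C − 2x_D) − 5x_C.
∂π/∂x_C = 117 − 8x_C − 2x_D = 0 ⇒ x_C = 14.625 − 0.25x_D.
Similarly x_D = 12.75 − 0.25x_C.
Plugging x_D into C's best response: x_C = 14.625 − 0.25(12.75 − 0.25x_C) ⇒ 0.9375x_C = 11.4375, so x_C = 12.2.
Then x_D = 12.75 − 0.25·12.2 = 9.7.
P_C = 122 − 4·12.2 − 2·9.7 = 53.8.
Profit = (53.8 − 5)·12.2 = 595.36.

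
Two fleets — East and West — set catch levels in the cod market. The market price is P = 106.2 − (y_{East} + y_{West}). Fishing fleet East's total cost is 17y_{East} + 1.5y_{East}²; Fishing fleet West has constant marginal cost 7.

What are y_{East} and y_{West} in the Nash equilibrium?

8.8, 45.2

Fishing fleet East's profit: π = y_{East}(106.2 − (y_{East} + y_{West})) − 17y_{East} − 1.5y_{East}².
∂π/∂y_{East} = 89.2 − 5y_{East} − y_{West} = 0, so y_{East} = 17.84 − 0.2y_{West}.
For West: ∂π/∂y_{West} = 99.2 − 2y_{West} − y_{East} = 0 ⇒ y_{West} = 49.6 − 0.5y_{East}.
Plugging y_{West} into East's best response: y_{East} = 17.84 − 0.2(49.6 − 0.5y_{East}) ⇒ 0.9y_{East} = 7.92, so y_{East} = 8.8.
Then y_{West} = 49.6 − 0.5·8.8 = 45.2.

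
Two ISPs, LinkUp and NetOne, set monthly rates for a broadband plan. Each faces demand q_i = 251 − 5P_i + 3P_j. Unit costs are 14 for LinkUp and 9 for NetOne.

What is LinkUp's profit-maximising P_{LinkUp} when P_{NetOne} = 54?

48.3

LinkUp's profit: π = (P_{LinkUp} − 14)(251 − 5P_{LinkUp} + 3P_{NetOne}).
∂π/∂P_{LinkUp} = 321 − 10P_{LinkUp} + 3P_{NetOne} = 0 ⇒ P_{LinkUp} = 32.1 + 0.3P_{NetOne}.
At P_{NetOne} = 54: P_{LinkUp} = 32.1 + 0.3·54 = 48.3.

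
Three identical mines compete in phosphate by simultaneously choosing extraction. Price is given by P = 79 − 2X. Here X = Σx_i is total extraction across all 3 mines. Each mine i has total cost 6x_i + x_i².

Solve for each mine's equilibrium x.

7.3

A representative mine's profit is π_i = x_i(79 − 2X) − 6x_i − x_i², with X = x_i + Σ_{j≠i} x_j.
First-order condition: 73 − 6x_i − 2Σ_{j≠i} x_j = 0.
In a symmetric equilibrium every mine chooses the same x, so Σ_{j≠i} x_j = 2x. The condition becomes 73 − 10x = 0, giving x = 73/10 = 7.3.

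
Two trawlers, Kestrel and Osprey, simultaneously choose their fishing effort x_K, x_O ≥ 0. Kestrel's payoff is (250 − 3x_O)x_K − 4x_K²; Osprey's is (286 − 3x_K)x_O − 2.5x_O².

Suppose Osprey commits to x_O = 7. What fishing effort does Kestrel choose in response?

Expanding Kestrel's payoff: 250x_K − 3x_Ox_K − 4x_K².
∂π/∂x_K = 250 − 3x_O − 8x_K = 0, so x_K = 31.25 − 0.375x_O.
At x_O = 7: x_K = 31.25 − 0.375·7 = 28.625.

28.625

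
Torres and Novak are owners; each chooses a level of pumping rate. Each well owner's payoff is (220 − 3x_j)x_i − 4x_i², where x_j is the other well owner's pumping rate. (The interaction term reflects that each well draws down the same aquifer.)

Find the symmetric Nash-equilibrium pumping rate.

20

Torres's payoff is (220 − 3x_N)x_T − 4x_T².
∂π/∂x_T = 220 − 3x_N − 8x_T = 0, so x_T = 27.5 − 0.375x_N.
The game is symmetric, so in equilibrium x_N = x_T: the reaction function gives 1.375x_T = 27.5, hence x_T = 20.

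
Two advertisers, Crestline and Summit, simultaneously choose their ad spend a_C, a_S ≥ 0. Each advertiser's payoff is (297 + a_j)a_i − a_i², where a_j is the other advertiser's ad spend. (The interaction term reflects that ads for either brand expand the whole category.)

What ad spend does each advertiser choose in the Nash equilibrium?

297

Crestline's payoff is (297 + a_S)a_C − a_C².
∂π/∂a_C = 297 + a_S − 2a_C = 0, so a_C = 148.5 + 0.5a_S.
The game is symmetric, so in equilibrium a_S = a_C: the reaction function gives 0.5a_C = 148.5, hence a_C = 297.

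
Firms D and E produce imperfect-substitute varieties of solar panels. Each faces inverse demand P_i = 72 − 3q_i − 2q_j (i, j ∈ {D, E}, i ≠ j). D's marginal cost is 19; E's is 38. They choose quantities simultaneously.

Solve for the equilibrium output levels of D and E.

Firm D's profit: π = q_D(72 − 3q_D − 2q_E) − 19q_D.
∂π/∂q_D = 53 − 6q_D − 2q_E = 0 ⇒ q_D = 53/6 − (1/3)q_E.
Similarly q_E = 17/3 − (1/3)q_D.
Plugging q_E into D's best response: q_D = 53/6 − (1/3)(17/3 − (1/3)q_D) ⇒ (8/9)q_D = 125/18, so q_D = 7.8125.
Then q_E = 17/3 − (1/3)·7.8125 = 3.0625.

7.8125, 3.0625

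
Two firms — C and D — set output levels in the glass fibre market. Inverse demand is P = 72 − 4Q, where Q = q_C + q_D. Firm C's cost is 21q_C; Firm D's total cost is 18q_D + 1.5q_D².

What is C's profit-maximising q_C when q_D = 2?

5.375

Firm C's profit: π = q_C(72 − 4(q_C + q_D)) − 21q_C.
∂π/∂q_C = 51 − 8q_C − 4q_D = 0, so q_C = 6.375 − 0.5q_D.
At q_D = 2: q_C = 6.375 − 0.5·2 = 5.375.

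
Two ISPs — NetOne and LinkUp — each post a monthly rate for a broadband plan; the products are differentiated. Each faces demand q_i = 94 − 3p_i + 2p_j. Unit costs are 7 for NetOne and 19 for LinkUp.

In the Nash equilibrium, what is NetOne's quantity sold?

NetOne's profit: π = (p_{NetOne} − 7)(94 − 3p_{NetOne} + 2p_{LinkUp}).
∂π/∂p_{NetOne} = 115 − 6p_{NetOne} + 2p_{LinkUp} = 0 ⇒ p_{NetOne} = 115/6 + (1/3)p_{LinkUp}.
Similarly p_{LinkUp} = 151/6 + (1/3)p_{NetOne}.
Plugging p_{LinkUp} into NetOne's best response: p_{NetOne} = 115/6 + (1/3)(151/6 + (1/3)p_{NetOne}) ⇒ (8/9)p_{NetOne} = 248/9, so p_{NetOne} = 31.
Then p_{LinkUp} = 151/6 + (1/3)·31 = 35.5.
q_{NetOne} = 94 − 3·31 + 2·35.5 = 72.

72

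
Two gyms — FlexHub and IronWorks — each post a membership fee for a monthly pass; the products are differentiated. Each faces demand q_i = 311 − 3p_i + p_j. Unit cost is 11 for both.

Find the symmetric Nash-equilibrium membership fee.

68.8

FlexHub's profit: π = (p_{FlexHub} − 11)(311 − 3p_{FlexHub} + p_{IronWorks}).
∂π/∂p_{FlexHub} = 344 − 6p_{FlexHub} + p_{IronWorks} = 0 ⇒ p_{FlexHub} = 172/3 + (1/6)p_{IronWorks}.
The game is symmetric, so in equilibrium p_{IronWorks} = p_{FlexHub}: the reaction function gives (5/6)p_{FlexHub} = 172/3, hence p_{FlexHub} = 68.8.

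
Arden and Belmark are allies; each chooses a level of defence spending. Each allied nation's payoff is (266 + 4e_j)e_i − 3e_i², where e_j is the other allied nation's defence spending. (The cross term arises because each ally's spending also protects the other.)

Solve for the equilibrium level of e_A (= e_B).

Arden's payoff is (266 + 4e_B)e_A − 3e_A².
∂π/∂e_A = 266 + 4e_B − 6e_A = 0, so e_A = 133/3 + (2/3)e_B.
By symmetry e_B = e_A; substituting into the reaction function, (1/3)e_A = 133/3 and e_A = 133.

133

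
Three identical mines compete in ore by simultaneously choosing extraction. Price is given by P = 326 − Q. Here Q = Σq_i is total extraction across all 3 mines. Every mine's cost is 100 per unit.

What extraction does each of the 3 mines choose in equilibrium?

A representative mine's profit is π_i = q_i(326 − Q) − 100q_i, with Q = q_i + Σ_{j≠i} q_j.
First-order condition: 226 − 2q_i − Σ_{j≠i} q_j = 0.
With identical mines, set every q_j = q: then 226 − 2q − 2q = 0, i.e. q = 226/4 = 56.5.

56.5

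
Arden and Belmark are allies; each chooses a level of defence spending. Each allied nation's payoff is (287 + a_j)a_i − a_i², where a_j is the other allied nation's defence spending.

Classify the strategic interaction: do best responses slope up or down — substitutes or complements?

strategic complements

Arden's payoff is (287 + a_B)a_A − a_A².
∂π/∂a_A = 287 + a_B − 2a_A = 0, so a_A = 143.5 + 0.5a_B.
The best-response slope da_A/da_B = 0.5 > 0: the reaction function is upward-sloping, so the choices are strategic complements.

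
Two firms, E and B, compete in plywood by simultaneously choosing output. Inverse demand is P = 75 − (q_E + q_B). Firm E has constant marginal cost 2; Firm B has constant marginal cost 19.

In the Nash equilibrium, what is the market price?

Firm E's profit: π = q_E(75 − (q_E + q_B)) − 2q_E.
∂π/∂q_E = 73 − 2q_E − q_B = 0, so q_E = 36.5 − 0.5q_B.
By the same steps for B: q_B = 28 − 0.5q_E.
Substituting the second reaction function into the first: q_E = 36.5 − 0.5(28 − 0.5q_E), which gives 0.75q_E = 22.5 ⇒ q_E = 30.
Then q_B = 28 − 0.5·30 = 13.
Equilibrium price: P = 75 − 43 = 32.

32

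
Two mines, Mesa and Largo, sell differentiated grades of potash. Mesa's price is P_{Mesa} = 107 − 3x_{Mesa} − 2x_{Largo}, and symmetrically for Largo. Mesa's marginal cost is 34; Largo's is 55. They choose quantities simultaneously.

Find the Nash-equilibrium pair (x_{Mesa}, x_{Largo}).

10.4375, 5.1875

Mine Mesa's profit: π = x_{Mesa}(107 − 3x_{Mesa} − 2x_{Largo}) − 34x_{Mesa}.
∂π/∂x_{Mesa} = 73 − 6x_{Mesa} − 2x_{Largo} = 0 ⇒ x_{Mesa} = 73/6 − (1/3)x_{Largo}.
Similarly x_{Largo} = 26/3 − (1/3)x_{Mesa}.
Substituting the second reaction function into the first: x_{Mesa} = 73/6 − (1/3)(26/3 − (1/3)x_{Mesa}), which gives (8/9)x_{Mesa} = 167/18 ⇒ x_{Mesa} = 10.4375.
Then x_{Largo} = 26/3 − (1/3)·10.4375 = 5.1875.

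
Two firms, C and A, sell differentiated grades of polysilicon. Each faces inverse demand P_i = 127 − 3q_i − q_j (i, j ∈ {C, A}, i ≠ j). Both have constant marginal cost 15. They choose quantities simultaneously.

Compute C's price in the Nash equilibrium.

63

Firm C's profit: π = q_C(127 − 3q_C − q_A) − 15q_C.
∂π/∂q_C = 112 − 6q_C − q_A = 0 ⇒ q_C = 56/3 − (1/6)q_A.
By symmetry q_A = q_C; substituting into the reaction function, (7/6)q_C = 56/3 and q_C = 16.
P_C = 127 − 3·16 − 16 = 63.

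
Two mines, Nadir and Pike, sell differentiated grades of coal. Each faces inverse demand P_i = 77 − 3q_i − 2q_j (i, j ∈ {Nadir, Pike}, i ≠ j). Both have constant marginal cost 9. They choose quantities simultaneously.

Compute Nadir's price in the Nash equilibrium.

Mine Nadir's profit: π = q_{Nadir}(77 − 3q_{Nadir} − 2q_{Pike}) − 9q_{Nadir}.
∂π/∂q_{Nadir} = 68 − 6q_{Nadir} − 2q_{Pike} = 0 ⇒ q_{Nadir} = 34/3 − (1/3)q_{Pike}.
Setting q_{Nadir} = q_{Pike} in the reaction function: q_{Nadir} = 34/3 − (1/3)q_{Nadir}, so q_{Nadir} = (34/3) / (4/3) = 8.5.
P_{Nadir} = 77 − 3·8.5 − 2·8.5 = 34.5.

34.5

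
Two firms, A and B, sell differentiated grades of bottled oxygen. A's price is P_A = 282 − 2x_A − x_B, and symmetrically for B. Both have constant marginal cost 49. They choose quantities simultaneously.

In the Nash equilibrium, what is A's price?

142.2

Firm A's profit: π = x_A(282 − 2x_A − x_B) − 49x_A.
∂π/∂x_A = 233 − 4x_A − x_B = 0 ⇒ x_A = 58.25 − 0.25x_B.
By symmetry x_B = x_A; substituting into the reaction function, 1.25x_A = 58.25 and x_A = 46.6.
P_A = 282 − 2·46.6 − 46.6 = 142.2.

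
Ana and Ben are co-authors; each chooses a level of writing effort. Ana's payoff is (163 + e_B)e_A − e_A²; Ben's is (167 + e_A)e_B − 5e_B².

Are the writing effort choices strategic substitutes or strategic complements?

strategic complements

Expanding Ana's payoff: 163e_A + e_Be_A − e_A².
∂π/∂e_A = 163 + e_B − 2e_A = 0, so e_A = 81.5 + 0.5e_B.
The best-response slope de_A/de_B = 0.5 > 0: the reaction function is upward-sloping, so the choices are strategic complements.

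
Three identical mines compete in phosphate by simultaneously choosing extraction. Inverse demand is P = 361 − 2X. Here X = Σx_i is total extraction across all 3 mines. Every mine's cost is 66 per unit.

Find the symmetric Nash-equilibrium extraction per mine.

A representative mine's profit is π_i = x_i(361 − 2X) − 66x_i, with X = x_i + Σ_{j≠i} x_j.
First-order condition: 295 − 4x_i − 2Σ_{j≠i} x_j = 0.
Imposing symmetry (x_j = x for all j) turns Σ_{j≠i} x_j into 2x, so 295 = 8x and x = 36.875.

36.875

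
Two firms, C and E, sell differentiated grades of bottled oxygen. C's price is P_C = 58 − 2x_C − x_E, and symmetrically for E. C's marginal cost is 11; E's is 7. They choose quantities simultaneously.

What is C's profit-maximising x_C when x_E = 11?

Firm C's profit: π = x_C(58 − 2x_C − x_E) − 11x_C.
∂π/∂x_C = 47 − 4x_C − x_E = 0 ⇒ x_C = 11.75 − 0.25x_E.
At x_E = 11: x_C = 11.75 − 0.25·11 = 9.

9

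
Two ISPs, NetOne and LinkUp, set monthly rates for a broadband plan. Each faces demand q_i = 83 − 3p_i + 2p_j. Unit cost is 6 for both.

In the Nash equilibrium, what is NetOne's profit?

NetOne's profit: π = (p_{NetOne} − 6)(83 − 3p_{NetOne} + 2p_{LinkUp}).
∂π/∂p_{NetOne} = 101 − 6p_{NetOne} + 2p_{LinkUp} = 0 ⇒ p_{NetOne} = 101/6 + (1/3)p_{LinkUp}.
Setting p_{NetOne} = p_{LinkUp} in the reaction function: p_{NetOne} = 101/6 + (1/3)p_{NetOne}, so p_{NetOne} = (101/6) / (2/3) = 25.25.
q_{NetOne} = 83 − 3·25.25 + 2·25.25 = 57.75.
Profit = (25.25 − 6)·57.75 = 1111.6875.

1111.6875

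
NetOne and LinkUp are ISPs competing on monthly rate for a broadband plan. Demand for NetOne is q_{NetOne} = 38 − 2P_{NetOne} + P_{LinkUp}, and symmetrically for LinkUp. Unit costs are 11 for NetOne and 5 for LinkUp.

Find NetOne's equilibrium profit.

NetOne's profit: π = (P_{NetOne} − 11)(38 − 2P_{NetOne} + P_{LinkUp}).
∂π/∂P_{NetOne} = 60 − 4P_{NetOne} + P_{LinkUp} = 0 ⇒ P_{NetOne} = 15 + 0.25P_{LinkUp}.
Similarly P_{LinkUp} = 12 + 0.25P_{NetOne}.
Solving the two reaction functions simultaneously: (1 − (0.25)(0.25))P_{NetOne} = 15 + 0.25·12, so 0.9375P_{NetOne} = 18 and P_{NetOne} = 19.2.
Then P_{LinkUp} = 12 + 0.25·19.2 = 16.8.
q_{NetOne} = 38 − 2·19.2 + 16.8 = 16.4.
Profit = (19.2 − 11)·16.4 = 134.48.

134.48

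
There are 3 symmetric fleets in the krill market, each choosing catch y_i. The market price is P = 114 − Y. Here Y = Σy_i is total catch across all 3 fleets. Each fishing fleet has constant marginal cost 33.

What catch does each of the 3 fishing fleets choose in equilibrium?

20.25

A representative fishing fleet's profit is π_i = y_i(114 − Y) − 33y_i, with Y = y_i + Σ_{j≠i} y_j.
First-order condition: 81 − 2y_i − Σ_{j≠i} y_j = 0.
Imposing symmetry (y_j = y for all j) turns Σ_{j≠i} y_j into 2y, so 81 = 4y and y = 20.25.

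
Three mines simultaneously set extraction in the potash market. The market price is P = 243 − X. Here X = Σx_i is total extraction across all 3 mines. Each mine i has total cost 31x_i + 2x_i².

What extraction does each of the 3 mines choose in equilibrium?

26.5

A representative mine's profit is π_i = x_i(243 − X) − 31x_i − 2x_i², with X = x_i + Σ_{j≠i} x_j.
First-order condition: 212 − 6x_i − Σ_{j≠i} x_j = 0.
With identical mines, set every x_j = x: then 212 − 6x − 2x = 0, i.e. x = 212/8 = 26.5.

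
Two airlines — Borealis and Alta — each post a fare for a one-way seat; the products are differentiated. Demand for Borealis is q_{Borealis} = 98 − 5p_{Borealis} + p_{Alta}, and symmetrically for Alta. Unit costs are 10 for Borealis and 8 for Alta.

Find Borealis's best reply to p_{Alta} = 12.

Borealis's profit: π = (p_{Borealis} − 10)(98 − 5p_{Borealis} + p_{Alta}).
∂π/∂p_{Borealis} = 148 − 10p_{Borealis} + p_{Alta} = 0 ⇒ p_{Borealis} = 14.8 + 0.1p_{Alta}.
At p_{Alta} = 12: p_{Borealis} = 14.8 + 0.1·12 = 16.

16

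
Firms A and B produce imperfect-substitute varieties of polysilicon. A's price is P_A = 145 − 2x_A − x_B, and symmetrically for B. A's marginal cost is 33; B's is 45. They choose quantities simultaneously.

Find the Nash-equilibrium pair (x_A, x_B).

Firm A's profit: π = x_A(145 − 2x_A − x_B) − 33x_A.
∂π/∂x_A = 112 − 4x_A − x_B = 0 ⇒ x_A = 28 − 0.25x_B.
Similarly x_B = 25 − 0.25x_A.
Substituting the second reaction function into the first: x_A = 28 − 0.25(25 − 0.25x_A), which gives 0.9375x_A = 21.75 ⇒ x_A = 23.2.
Then x_B = 25 − 0.25·23.2 = 19.2.

23.2, 19.2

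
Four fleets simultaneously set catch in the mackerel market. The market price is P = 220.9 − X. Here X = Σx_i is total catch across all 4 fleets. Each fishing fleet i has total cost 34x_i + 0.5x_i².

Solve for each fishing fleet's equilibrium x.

A representative fishing fleet's profit is π_i = x_i(220.9 − X) − 34x_i − 0.5x_i², with X = x_i + Σ_{j≠i} x_j.
First-order condition: 186.9 − 3x_i − Σ_{j≠i} x_j = 0.
In a symmetric equilibrium every fishing fleet chooses the same x, so Σ_{j≠i} x_j = 3x. The condition becomes 186.9 − 6x = 0, giving x = 186.9/6 = 31.15.

31.15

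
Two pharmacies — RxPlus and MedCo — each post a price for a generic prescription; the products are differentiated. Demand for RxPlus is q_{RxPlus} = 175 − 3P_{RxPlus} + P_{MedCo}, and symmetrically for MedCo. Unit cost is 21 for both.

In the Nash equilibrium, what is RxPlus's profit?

RxPlus's profit: π = (P_{RxPlus} − 21)(175 − 3P_{RxPlus} + P_{MedCo}).
∂π/∂P_{RxPlus} = 238 − 6P_{RxPlus} + P_{MedCo} = 0 ⇒ P_{RxPlus} = 119/3 + (1/6)P_{MedCo}.
The game is symmetric, so in equilibrium P_{MedCo} = P_{RxPlus}: the reaction function gives (5/6)P_{RxPlus} = 119/3, hence P_{RxPlus} = 47.6.
q_{RxPlus} = 175 − 3·47.6 + 47.6 = 79.8.
Profit = (47.6 − 21)·79.8 = 2122.68.

2122.68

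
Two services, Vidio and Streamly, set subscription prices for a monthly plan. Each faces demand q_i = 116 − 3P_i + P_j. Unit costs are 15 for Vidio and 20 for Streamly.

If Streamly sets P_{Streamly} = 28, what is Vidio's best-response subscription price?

31.5

Vidio's profit: π = (P_{Vidio} − 15)(116 − 3P_{Vidio} + P_{Streamly}).
∂π/∂P_{Vidio} = 161 − 6P_{Vidio} + P_{Streamly} = 0 ⇒ P_{Vidio} = 161/6 + (1/6)P_{Streamly}.
At P_{Streamly} = 28: P_{Vidio} = 161/6 + (1/6)·28 = 31.5.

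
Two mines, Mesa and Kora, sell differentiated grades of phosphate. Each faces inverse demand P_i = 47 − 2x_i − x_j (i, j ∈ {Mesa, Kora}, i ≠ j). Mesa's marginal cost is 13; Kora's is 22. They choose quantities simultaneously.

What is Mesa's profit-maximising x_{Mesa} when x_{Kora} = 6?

7

Mine Mesa's profit: π = x_{Mesa}(47 − 2x_{Mesa} − x_{Kora}) − 13x_{Mesa}.
∂π/∂x_{Mesa} = 34 − 4x_{Mesa} − x_{Kora} = 0 ⇒ x_{Mesa} = 8.5 − 0.25x_{Kora}.
At x_{Kora} = 6: x_{Mesa} = 8.5 − 0.25·6 = 7.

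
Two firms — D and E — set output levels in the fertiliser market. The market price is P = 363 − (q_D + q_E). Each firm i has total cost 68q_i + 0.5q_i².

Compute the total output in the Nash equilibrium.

Firm D's profit: π = q_D(363 − (q_D + q_E)) − 68q_D − 0.5q_D².
∂π/∂q_D = 295 − 3q_D − q_E = 0, so q_D = 295/3 − (1/3)q_E.
By symmetry q_E = q_D; substituting into the reaction function, (4/3)q_D = 295/3 and q_D = 73.75.
Total output: 73.75 + 73.75 = 147.5.

147.5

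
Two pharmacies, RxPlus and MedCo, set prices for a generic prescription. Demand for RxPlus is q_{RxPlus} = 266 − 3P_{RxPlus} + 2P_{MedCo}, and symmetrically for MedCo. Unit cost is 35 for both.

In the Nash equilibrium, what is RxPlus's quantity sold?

RxPlus's profit: π = (P_{RxPlus} − 35)(266 − 3P_{RxPlus} + 2P_{MedCo}).
∂π/∂P_{RxPlus} = 371 − 6P_{RxPlus} + 2P_{MedCo} = 0 ⇒ P_{RxPlus} = 371/6 + (1/3)P_{MedCo}.
By symmetry P_{MedCo} = P_{RxPlus}; substituting into the reaction function, (2/3)P_{RxPlus} = 371/6 and P_{RxPlus} = 92.75.
q_{RxPlus} = 266 − 3·92.75 + 2·92.75 = 173.25.

173.25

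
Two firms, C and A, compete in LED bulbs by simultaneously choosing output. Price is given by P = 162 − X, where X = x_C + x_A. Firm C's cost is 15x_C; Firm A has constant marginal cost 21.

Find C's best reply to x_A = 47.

50

Firm C's profit: π = x_C(162 − (x_C + x_A)) − 15x_C.
∂π/∂x_C = 147 − 2x_C − x_A = 0, so x_C = 73.5 − 0.5x_A.
At x_A = 47: x_C = 73.5 − 0.5·47 = 50.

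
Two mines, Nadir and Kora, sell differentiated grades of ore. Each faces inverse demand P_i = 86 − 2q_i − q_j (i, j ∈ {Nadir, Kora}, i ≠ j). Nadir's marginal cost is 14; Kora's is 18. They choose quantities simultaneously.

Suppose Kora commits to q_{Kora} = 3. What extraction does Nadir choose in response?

Mine Nadir's profit: π = q_{Nadir}(86 − 2q_{Nadir} − q_{Kora}) − 14q_{Nadir}.
∂π/∂q_{Nadir} = 72 − 4q_{Nadir} − q_{Kora} = 0 ⇒ q_{Nadir} = 18 − 0.25q_{Kora}.
At q_{Kora} = 3: q_{Nadir} = 18 − 0.25·3 = 17.25.

17.25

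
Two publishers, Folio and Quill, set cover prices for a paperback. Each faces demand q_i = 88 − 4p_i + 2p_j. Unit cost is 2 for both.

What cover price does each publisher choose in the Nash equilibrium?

Folio's profit: π = (p_{Folio} − 2)(88 − 4p_{Folio} + 2p_{Quill}).
∂π/∂p_{Folio} = 96 − 8p_{Folio} + 2p_{Quill} = 0 ⇒ p_{Folio} = 12 + 0.25p_{Quill}.
By symmetry p_{Quill} = p_{Folio}; substituting into the reaction function, 0.75p_{Folio} = 12 and p_{Folio} = 16.

16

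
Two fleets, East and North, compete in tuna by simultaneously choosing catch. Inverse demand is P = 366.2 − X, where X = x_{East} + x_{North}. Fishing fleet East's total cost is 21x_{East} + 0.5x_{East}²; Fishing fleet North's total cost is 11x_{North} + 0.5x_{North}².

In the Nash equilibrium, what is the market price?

Fishing fleet East's profit: π = x_{East}(366.2 − (x_{East} + x_{North})) − 21x_{East} − 0.5x_{East}².
∂π/∂x_{East} = 345.2 − 3x_{East} − x_{North} = 0, so x_{East} = 1726/15 − (1/3)x_{North}.
By the same steps for North: x_{North} = 118.4 − (1/3)x_{East}.
Plugging x_{North} into East's best response: x_{East} = 1726/15 − (1/3)(118.4 − (1/3)x_{East}) ⇒ (8/9)x_{East} = 75.6, so x_{East} = 85.05.
Then x_{North} = 118.4 − (1/3)·85.05 = 90.05.
Equilibrium price: P = 366.2 − 175.1 = 191.1.

191.1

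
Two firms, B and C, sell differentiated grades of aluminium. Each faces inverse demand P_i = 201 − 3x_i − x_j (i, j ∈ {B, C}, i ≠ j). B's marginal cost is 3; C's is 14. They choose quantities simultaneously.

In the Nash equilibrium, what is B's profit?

Firm B's profit: π = x_B(201 − 3x_B − x_C) − 3x_B.
∂π/∂x_B = 198 − 6x_B − x_C = 0 ⇒ x_B = 33 − (1/6)x_C.
Similarly x_C = 187/6 − (1/6)x_B.
Plugging x_C into B's best response: x_B = 33 − (1/6)(187/6 − (1/6)x_B) ⇒ (35/36)x_B = 1001/36, so x_B = 28.6.
Then x_C = 187/6 − (1/6)·28.6 = 26.4.
P_B = 201 − 3·28.6 − 26.4 = 88.8.
Profit = (88.8 − 3)·28.6 = 2453.88.

2453.88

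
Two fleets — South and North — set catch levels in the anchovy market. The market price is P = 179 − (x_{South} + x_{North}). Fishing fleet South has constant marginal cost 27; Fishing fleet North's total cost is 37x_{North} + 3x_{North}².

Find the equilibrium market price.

98.6

Fishing fleet South's profit: π = x_{South}(179 − (x_{South} + x_{North})) − 27x_{South}.
∂π/∂x_{South} = 152 − 2x_{South} − x_{North} = 0, so x_{South} = 76 − 0.5x_{North}.
For North: ∂π/∂x_{North} = 142 − 8x_{North} − x_{South} = 0 ⇒ x_{North} = 17.75 − 0.125x_{South}.
Plugging x_{North} into South's best response: x_{South} = 76 − 0.5(17.75 − 0.125x_{South}) ⇒ 0.9375x_{South} = 67.125, so x_{South} = 71.6.
Then x_{North} = 17.75 − 0.125·71.6 = 8.8.
Equilibrium price: P = 179 − 80.4 = 98.6.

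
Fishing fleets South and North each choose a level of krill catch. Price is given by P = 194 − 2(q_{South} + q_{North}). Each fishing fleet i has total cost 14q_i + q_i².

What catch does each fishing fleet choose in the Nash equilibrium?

Fishing fleet South's profit: π = q_{South}(194 − 2(q_{South} + q_{North})) − 14q_{South} − q_{South}².
∂π/∂q_{South} = 180 − 6q_{South} − 2q_{North} = 0, so q_{South} = 30 − (1/3)q_{North}.
By symmetry q_{North} = q_{South}; substituting into the reaction function, (4/3)q_{South} = 30 and q_{South} = 22.5.

22.5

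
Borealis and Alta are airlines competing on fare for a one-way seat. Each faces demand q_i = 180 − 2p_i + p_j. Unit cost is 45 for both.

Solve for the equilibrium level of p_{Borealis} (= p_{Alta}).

Borealis's profit: π = (p_{Borealis} − 45)(180 − 2p_{Borealis} + p_{Alta}).
∂π/∂p_{Borealis} = 270 − 4p_{Borealis} + p_{Alta} = 0 ⇒ p_{Borealis} = 67.5 + 0.25p_{Alta}.
The game is symmetric, so in equilibrium p_{Alta} = p_{Borealis}: the reaction function gives 0.75p_{Borealis} = 67.5, hence p_{Borealis} = 90.

90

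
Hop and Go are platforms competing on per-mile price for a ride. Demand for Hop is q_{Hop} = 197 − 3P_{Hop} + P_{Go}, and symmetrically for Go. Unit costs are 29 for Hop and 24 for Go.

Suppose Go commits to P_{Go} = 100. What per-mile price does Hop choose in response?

64

Hop's profit: π = (P_{Hop} − 29)(197 − 3P_{Hop} + P_{Go}).
∂π/∂P_{Hop} = 284 − 6P_{Hop} + P_{Go} = 0 ⇒ P_{Hop} = 142/3 + (1/6)P_{Go}.
At P_{Go} = 100: P_{Hop} = 142/3 + (1/6)·100 = 64.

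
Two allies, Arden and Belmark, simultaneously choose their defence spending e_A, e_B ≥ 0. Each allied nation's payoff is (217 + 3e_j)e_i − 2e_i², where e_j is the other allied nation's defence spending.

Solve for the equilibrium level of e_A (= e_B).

Arden's payoff is (217 + 3e_B)e_A − 2e_A².
∂π/∂e_A = 217 + 3e_B − 4e_A = 0, so e_A = 54.25 + 0.75e_B.
The game is symmetric, so in equilibrium e_B = e_A: the reaction function gives 0.25e_A = 54.25, hence e_A = 217.

217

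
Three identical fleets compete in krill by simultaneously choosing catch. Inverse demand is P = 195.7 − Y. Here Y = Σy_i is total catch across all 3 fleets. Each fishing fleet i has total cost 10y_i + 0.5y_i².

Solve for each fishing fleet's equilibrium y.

A representative fishing fleet's profit is π_i = y_i(195.7 − Y) − 10y_i − 0.5y_i², with Y = y_i + Σ_{j≠i} y_j.
First-order condition: 185.7 − 3y_i − Σ_{j≠i} y_j = 0.
In a symmetric equilibrium every fishing fleet chooses the same y, so Σ_{j≠i} y_j = 2y. The condition becomes 185.7 − 5y = 0, giving y = 185.7/5 = 37.14.

37.14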